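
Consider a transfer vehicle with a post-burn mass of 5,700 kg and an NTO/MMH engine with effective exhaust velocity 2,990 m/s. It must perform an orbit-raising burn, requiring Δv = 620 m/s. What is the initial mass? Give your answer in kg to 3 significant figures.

initial mass ≈ 7010 kg

From the ideal rocket equation, m₀/m_f = exp(Δv / v_e) = exp(620 / 2990.0) = exp(0.2074) = 1.2304.
m₀ = m_f × 1.2304 = 5,700 × 1.2304 = 7,013.28 kg.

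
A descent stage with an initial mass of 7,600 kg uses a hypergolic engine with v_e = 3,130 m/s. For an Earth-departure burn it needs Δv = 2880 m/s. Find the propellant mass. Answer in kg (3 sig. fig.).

From the ideal rocket equation, m₀/m_f = exp(Δv / v_e) = exp(2880 / 3130.0) = exp(0.9201) = 2.5096.
m_f = 7,600 / 2.5096 = 3,028.37 kg, so propellant = m₀ − m_f = 7,600 − 3,028.37 = 4,571.63 kg.

propellant mass ≈ 4570 kg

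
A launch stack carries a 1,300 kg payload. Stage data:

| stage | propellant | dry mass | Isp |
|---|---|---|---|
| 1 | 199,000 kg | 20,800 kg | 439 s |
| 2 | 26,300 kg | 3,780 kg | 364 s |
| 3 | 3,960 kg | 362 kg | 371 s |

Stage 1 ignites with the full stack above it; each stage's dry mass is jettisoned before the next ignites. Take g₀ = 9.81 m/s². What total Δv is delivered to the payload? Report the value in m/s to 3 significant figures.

Ignition mass of stage 1 = 199,000+20,800 + 26,300+3,780 + 3,960+362 + 1,300 = 255,502 kg.
Stage 1: m₀ = 255,502 kg, m_f = 255,502 − 199,000 = 56,502 kg; Δv = 439×9.81×ln(4.522) = 4306.6×1.5090 ≈ 6498 m/s.
Stage 2: m₀ = 35,702 kg, m_f = 35,702 − 26,300 = 9,402 kg; Δv = 364×9.81×ln(3.797) = 3570.8×1.3343 ≈ 4765 m/s.
Stage 3: m₀ = 5,622 kg, m_f = 5,622 − 3,960 = 1,662 kg; Δv = 371×9.81×ln(3.383) = 3639.5×1.2187 ≈ 4435 m/s.
Total Δv = 6498 + 4765 + 4435 = 15698 m/s.

Δv ≈ 15700 m/s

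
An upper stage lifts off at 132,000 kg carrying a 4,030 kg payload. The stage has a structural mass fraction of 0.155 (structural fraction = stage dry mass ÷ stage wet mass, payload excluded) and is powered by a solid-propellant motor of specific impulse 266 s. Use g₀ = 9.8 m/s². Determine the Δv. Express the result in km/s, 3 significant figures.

Stage wet mass = m₀ − payload = 132,000 − 4,030 = 127,970 kg.
Stage dry mass = ε × stage wet mass = 0.155 × 127,970 = 19,835.4 kg.
Burnout mass m_f = stage dry + payload = 19,835.4 + 4,030 = 23,865.4 kg.
v_e = Isp · g₀ = 266 × 9.8 = 2606.8 m/s.
Rocket equation: Δv = v_e · ln(132,000/23,865.4) = 2606.8 × ln(5.531) = 2606.8 × 1.7104 ≈ 4459 m/s.

Δv ≈ 4.46 km/s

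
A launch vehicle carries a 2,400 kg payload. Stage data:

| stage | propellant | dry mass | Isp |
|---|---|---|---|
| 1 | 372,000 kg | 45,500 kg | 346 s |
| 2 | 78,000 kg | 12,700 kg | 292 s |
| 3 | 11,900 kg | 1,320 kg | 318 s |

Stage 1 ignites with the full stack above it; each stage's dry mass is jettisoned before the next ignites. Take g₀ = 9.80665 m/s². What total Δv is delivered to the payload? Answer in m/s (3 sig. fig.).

Ignition mass of stage 1 = 372,000+45,500 + 78,000+12,700 + 11,900+1,320 + 2,400 = 523,820 kg.
Stage 1: m₀ = 523,820 kg, m_f = 523,820 − 372,000 = 151,820 kg; Δv = 346×9.80665×ln(3.45) = 3393.1×1.2385 ≈ 4202 m/s.
Stage 2: m₀ = 106,320 kg, m_f = 106,320 − 78,000 = 28,320 kg; Δv = 292×9.80665×ln(3.754) = 2863.5×1.3229 ≈ 3788 m/s.
Stage 3: m₀ = 15,620 kg, m_f = 15,620 − 11,900 = 3,720 kg; Δv = 318×9.80665×ln(4.199) = 3118.5×1.4348 ≈ 4475 m/s.
Total Δv = 4202 + 3788 + 4475 = 12465 m/s.

Δv ≈ 12500 m/s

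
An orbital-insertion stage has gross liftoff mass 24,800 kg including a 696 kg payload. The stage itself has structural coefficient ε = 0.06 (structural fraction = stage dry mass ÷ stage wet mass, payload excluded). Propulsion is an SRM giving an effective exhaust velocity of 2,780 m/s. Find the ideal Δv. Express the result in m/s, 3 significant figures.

Δv ≈ 6810 m/s

Stage wet mass = m₀ − payload = 24,800 − 696 = 24,104 kg.
Stage dry mass = ε × stage wet mass = 0.06 × 24,104 = 1,446.24 kg.
Burnout mass m_f = stage dry + payload = 1,446.24 + 696 = 2,142.24 kg.
By the Tsiolkovsky rocket equation, Δv = v_e · ln(24,800/2,142.24) = 2780.0 × ln(11.58) = 2780.0 × 2.4490 ≈ 6808 m/s.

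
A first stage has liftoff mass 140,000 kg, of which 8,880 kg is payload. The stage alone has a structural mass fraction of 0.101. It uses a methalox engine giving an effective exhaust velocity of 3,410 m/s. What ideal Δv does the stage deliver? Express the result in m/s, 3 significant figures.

Stage wet mass = m₀ − payload = 140,000 − 8,880 = 131,120 kg.
Stage dry mass = ε × stage wet mass = 0.101 × 131,120 = 13,243.1 kg.
Burnout mass m_f = stage dry + payload = 13,243.1 + 8,880 = 22,123.1 kg.
Δv = v_e · ln(140,000/22,123.1) = 3410.0 × ln(6.328) = 3410.0 × 1.8450 ≈ 6292 m/s.

Δv ≈ 6290 m/s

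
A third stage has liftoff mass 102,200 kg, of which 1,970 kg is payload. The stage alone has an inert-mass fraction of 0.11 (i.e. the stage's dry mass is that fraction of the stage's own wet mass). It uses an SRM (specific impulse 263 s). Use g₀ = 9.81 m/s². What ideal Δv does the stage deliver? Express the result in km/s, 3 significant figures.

Stage wet mass = m₀ − payload = 102,200 − 1,970 = 100,230 kg.
Stage dry mass = ε × stage wet mass = 0.11 × 100,230 = 11,025.3 kg.
Burnout mass m_f = stage dry + payload = 11,025.3 + 1,970 = 12,995.3 kg.
v_e = Isp · g₀ = 263 × 9.81 = 2580.0 m/s.
Rocket equation: Δv = v_e · ln(102,200/12,995.3) = 2580.0 × ln(7.864) = 2580.0 × 2.0623 ≈ 5321 m/s.

Δv ≈ 5.32 km/s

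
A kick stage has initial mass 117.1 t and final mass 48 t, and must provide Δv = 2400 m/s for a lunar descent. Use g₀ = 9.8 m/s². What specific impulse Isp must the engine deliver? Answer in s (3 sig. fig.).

Isp ≈ 275 s

ln(m₀/m_f) = ln(117100/48000) = ln(2.44) = 0.8918.
Using Δv = v_e ln(m₀/m_f): v_e = Δv / ln(m₀/m_f) = 2400 / 0.8918 = 2691.1 m/s.
Isp = v_e / g₀ = 2691.1 / 9.8 = 274.6 s.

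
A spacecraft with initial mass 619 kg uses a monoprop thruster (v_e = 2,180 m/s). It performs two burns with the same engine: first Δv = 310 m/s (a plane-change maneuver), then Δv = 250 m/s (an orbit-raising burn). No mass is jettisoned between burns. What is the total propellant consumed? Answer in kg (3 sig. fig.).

After the first burn: m = 619 × exp(−310/2180.0) = 619 × 0.86745 = 536.952 kg.
After the second burn: m = 536.952 × exp(−250/2180.0) = 536.952 × 0.89165 = 478.773 kg.
Total propellant = m₀ − m_final = 619 − 478.773 = 140.227 kg.

total propellant consumed ≈ 140 kg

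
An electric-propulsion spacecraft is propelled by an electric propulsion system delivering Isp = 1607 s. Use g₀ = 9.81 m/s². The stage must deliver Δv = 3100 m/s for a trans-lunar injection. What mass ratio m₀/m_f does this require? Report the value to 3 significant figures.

v_e = Isp · g₀ = 1607 × 9.81 = 15764.7 m/s.
m₀/m_f = exp(Δv / v_e) = exp(3100 / 15764.7) = exp(0.1966) = 1.2173.

mass ratio ≈ 1.22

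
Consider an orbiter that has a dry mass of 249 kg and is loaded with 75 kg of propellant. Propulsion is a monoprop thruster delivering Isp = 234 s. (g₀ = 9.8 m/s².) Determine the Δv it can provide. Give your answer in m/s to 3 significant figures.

Δv ≈ 604 m/s

v_e = Isp · g₀ = 234 × 9.8 = 2293.2 m/s.
m₀ = m_dry + m_prop = 249 + 75 = 324 kg.
From the ideal rocket equation, Δv = v_e · ln(m₀/m_f) = 2293.2 × ln(1.301) = 2293.2 × 0.2633 ≈ 603.8 m/s.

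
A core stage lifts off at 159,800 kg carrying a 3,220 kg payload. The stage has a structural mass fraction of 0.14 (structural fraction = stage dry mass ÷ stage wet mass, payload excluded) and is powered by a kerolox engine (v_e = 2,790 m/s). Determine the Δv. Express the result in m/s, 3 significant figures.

Stage wet mass = m₀ − payload = 159,800 − 3,220 = 156,580 kg.
Stage dry mass = ε × stage wet mass = 0.14 × 156,580 = 21,921.2 kg.
Burnout mass m_f = stage dry + payload = 21,921.2 + 3,220 = 25,141.2 kg.
Δv = v_e · ln(159,800/25,141.2) = 2790.0 × ln(6.356) = 2790.0 × 1.8494 ≈ 5160 m/s.

Δv ≈ 5160 m/s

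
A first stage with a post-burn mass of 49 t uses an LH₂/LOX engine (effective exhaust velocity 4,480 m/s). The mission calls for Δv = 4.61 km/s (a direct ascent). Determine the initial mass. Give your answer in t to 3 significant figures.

By the Tsiolkovsky rocket equation, m₀/m_f = exp(Δv / v_e) = exp(4610 / 4480.0) = exp(1.0290) = 2.7983.
m₀ = m_f × 2.7983 = 49 × 2.7983 = 137.117 t.

initial mass ≈ 137 t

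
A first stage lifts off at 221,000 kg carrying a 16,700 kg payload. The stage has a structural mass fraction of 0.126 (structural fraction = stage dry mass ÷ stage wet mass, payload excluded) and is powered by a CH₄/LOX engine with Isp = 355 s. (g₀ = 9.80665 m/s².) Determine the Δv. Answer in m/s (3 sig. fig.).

Stage wet mass = m₀ − payload = 221,000 − 16,700 = 204,300 kg.
Stage dry mass = ε × stage wet mass = 0.126 × 204,300 = 25,741.8 kg.
Burnout mass m_f = stage dry + payload = 25,741.8 + 16,700 = 42,441.8 kg.
v_e = Isp · g₀ = 355 × 9.80665 = 3481.4 m/s.
Δv = v_e · ln(221,000/42,441.8) = 3481.4 × ln(5.207) = 3481.4 × 1.6500 ≈ 5744 m/s.

Δv ≈ 5740 m/s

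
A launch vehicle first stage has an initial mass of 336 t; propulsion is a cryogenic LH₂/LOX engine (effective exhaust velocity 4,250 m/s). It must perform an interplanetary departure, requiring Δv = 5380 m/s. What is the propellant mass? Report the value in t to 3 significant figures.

m₀/m_f = exp(Δv / v_e) = exp(5380 / 4250.0) = exp(1.2659) = 3.5462.
m_f = 336 / 3.5462 = 94.7493 t, so propellant = m₀ − m_f = 336 − 94.7493 = 241.2507 t.

propellant mass ≈ 241 t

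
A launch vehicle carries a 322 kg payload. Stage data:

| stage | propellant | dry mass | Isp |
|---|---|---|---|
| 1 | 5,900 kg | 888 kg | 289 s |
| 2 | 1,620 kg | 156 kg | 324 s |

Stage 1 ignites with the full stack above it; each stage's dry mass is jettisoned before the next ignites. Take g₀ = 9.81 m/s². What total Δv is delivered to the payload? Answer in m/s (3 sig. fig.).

Δv ≈ 7790 m/s

Ignition mass of stage 1 = 5,900+888 + 1,620+156 + 322 = 8,886 kg.
Stage 1: m₀ = 8,886 kg, m_f = 8,886 − 5,900 = 2,986 kg; Δv = 289×9.81×ln(2.976) = 2835.1×1.0905 ≈ 3092 m/s.
Stage 2: m₀ = 2,098 kg, m_f = 2,098 − 1,620 = 478 kg; Δv = 324×9.81×ln(4.389) = 3178.4×1.4791 ≈ 4701 m/s.
Total Δv = 3092 + 4701 = 7793 m/s.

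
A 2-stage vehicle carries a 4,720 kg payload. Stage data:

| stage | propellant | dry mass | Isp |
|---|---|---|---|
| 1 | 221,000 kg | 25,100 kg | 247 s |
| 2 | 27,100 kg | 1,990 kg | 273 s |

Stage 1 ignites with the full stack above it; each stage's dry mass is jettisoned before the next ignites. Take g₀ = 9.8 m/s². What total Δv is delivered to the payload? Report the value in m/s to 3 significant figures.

Ignition mass of stage 1 = 221,000+25,100 + 27,100+1,990 + 4,720 = 279,910 kg.
Stage 1: m₀ = 279,910 kg, m_f = 279,910 − 221,000 = 58,910 kg; Δv = 247×9.8×ln(4.751) = 2420.6×1.5585 ≈ 3772 m/s.
Stage 2: m₀ = 33,810 kg, m_f = 33,810 − 27,100 = 6,710 kg; Δv = 273×9.8×ln(5.039) = 2675.4×1.6172 ≈ 4327 m/s.
Total Δv = 3772 + 4327 = 8099 m/s.

Δv ≈ 8100 m/s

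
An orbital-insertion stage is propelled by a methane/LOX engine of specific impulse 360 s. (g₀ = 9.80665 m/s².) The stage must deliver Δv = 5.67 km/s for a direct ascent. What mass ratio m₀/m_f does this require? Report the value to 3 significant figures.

v_e = Isp · g₀ = 360 × 9.80665 = 3530.4 m/s.
m₀/m_f = exp(Δv / v_e) = exp(5670 / 3530.4) = exp(1.6061) = 4.9831.

mass ratio ≈ 4.98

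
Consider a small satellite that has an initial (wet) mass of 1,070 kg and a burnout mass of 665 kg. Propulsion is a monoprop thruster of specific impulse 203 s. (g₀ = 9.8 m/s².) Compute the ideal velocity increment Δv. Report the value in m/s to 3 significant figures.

v_e = Isp · g₀ = 203 × 9.8 = 1989.4 m/s.
Using Δv = v_e ln(m₀/m_f): Δv = v_e · ln(m₀/m_f) = 1989.4 × ln(1.609) = 1989.4 × 0.4756 ≈ 946.2 m/s.

Δv ≈ 946 m/s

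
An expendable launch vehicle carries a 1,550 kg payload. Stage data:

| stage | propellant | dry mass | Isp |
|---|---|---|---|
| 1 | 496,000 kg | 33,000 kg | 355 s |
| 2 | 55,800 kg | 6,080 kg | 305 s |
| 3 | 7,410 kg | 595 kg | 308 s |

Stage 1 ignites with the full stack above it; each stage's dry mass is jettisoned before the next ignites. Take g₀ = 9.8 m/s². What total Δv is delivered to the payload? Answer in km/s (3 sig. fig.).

Δv ≈ 15.1 km/s

Ignition mass of stage 1 = 496,000+33,000 + 55,800+6,080 + 7,410+595 + 1,550 = 600,435 kg.
Stage 1: m₀ = 600,435 kg, m_f = 600,435 − 496,000 = 104,435 kg; Δv = 355×9.8×ln(5.749) = 3479.0×1.7491 ≈ 6085 m/s.
Stage 2: m₀ = 71,435 kg, m_f = 71,435 − 55,800 = 15,635 kg; Δv = 305×9.8×ln(4.569) = 2989.0×1.5193 ≈ 4541 m/s.
Stage 3: m₀ = 9,555 kg, m_f = 9,555 − 7,410 = 2,145 kg; Δv = 308×9.8×ln(4.455) = 3018.4×1.4939 ≈ 4509 m/s.
Total Δv = 6085 + 4541 + 4509 = 15135 m/s.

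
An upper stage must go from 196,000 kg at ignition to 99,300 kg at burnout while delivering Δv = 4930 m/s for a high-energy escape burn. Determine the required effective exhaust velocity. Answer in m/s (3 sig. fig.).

ln(m₀/m_f) = ln(196000/99300) = ln(1.974) = 0.6800.
Rocket equation: v_e = Δv / ln(m₀/m_f) = 4930 / 0.6800 = 7250.3 m/s.

v_e ≈ 7250 m/s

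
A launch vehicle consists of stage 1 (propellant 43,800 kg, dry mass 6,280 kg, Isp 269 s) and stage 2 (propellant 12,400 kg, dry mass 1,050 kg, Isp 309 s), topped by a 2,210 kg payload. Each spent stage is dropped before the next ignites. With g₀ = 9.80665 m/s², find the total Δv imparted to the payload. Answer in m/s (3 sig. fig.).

Δv ≈ 7650 m/s

Ignition mass of stage 1 = 43,800+6,280 + 12,400+1,050 + 2,210 = 65,740 kg.
Stage 1: m₀ = 65,740 kg, m_f = 65,740 − 43,800 = 21,940 kg; Δv = 269×9.80665×ln(2.996) = 2638.0×1.0974 ≈ 2895 m/s.
Stage 2: m₀ = 15,660 kg, m_f = 15,660 − 12,400 = 3,260 kg; Δv = 309×9.80665×ln(4.804) = 3030.3×1.5694 ≈ 4756 m/s.
Total Δv = 2895 + 4756 = 7651 m/s.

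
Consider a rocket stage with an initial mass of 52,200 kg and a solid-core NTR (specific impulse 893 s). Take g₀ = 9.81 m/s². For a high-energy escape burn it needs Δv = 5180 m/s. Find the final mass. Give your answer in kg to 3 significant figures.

v_e = Isp · g₀ = 893 × 9.81 = 8760.3 m/s.
m₀/m_f = exp(Δv / v_e) = exp(5180 / 8760.3) = exp(0.5913) = 1.8063.
m_f = m₀ / 1.8063 = 52,200 / 1.8063 = 28,898.9 kg.

final mass ≈ 28900 kg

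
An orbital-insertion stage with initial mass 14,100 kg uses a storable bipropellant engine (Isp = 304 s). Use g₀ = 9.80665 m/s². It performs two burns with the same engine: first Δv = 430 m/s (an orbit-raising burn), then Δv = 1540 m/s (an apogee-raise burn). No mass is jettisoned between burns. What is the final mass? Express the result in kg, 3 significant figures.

v_e = Isp · g₀ = 304 × 9.80665 = 2981.2 m/s.
After the first burn: m = 14100 × exp(−430/2981.2) = 14100 × 0.86568 = 12,206.1 kg.
After the second burn: m = 12,206.1 × exp(−1540/2981.2) = 12,206.1 × 0.59657 = 7,281.79 kg.

final mass ≈ 7280 kg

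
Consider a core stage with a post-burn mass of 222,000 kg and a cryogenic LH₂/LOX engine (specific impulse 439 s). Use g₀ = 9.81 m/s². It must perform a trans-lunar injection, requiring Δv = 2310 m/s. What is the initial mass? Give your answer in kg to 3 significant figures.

v_e = Isp · g₀ = 439 × 9.81 = 4306.6 m/s.
m₀/m_f = exp(Δv / v_e) = exp(2310 / 4306.6) = exp(0.5364) = 1.7098.
m₀ = m_f × 1.7098 = 222,000 × 1.7098 = 379,576 kg.

initial mass ≈ 380000 kg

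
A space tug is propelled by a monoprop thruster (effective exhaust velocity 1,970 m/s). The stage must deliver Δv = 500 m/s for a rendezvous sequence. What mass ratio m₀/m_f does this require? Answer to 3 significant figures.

Rocket equation: m₀/m_f = exp(Δv / v_e) = exp(500 / 1970.0) = exp(0.2538) = 1.2889.

mass ratio ≈ 1.29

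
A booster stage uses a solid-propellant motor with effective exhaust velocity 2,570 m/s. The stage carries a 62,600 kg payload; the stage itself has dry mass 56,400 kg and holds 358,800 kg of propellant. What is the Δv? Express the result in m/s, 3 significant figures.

m₀ = payload + dry + propellant = 62,600 + 56,400 + 358,800 = 477,800 kg.
m_f = payload + dry = 62,600 + 56,400 = 119,000 kg.
Rocket equation: Δv = v_e · ln(m₀/m_f) = 2570.0 × ln(4.015) = 2570.0 × 1.3901 ≈ 3572.5 m/s.

Δv ≈ 3570 m/s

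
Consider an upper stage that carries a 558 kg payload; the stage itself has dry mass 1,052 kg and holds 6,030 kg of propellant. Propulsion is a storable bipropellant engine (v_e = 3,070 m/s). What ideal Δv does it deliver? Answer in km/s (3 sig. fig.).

Δv ≈ 4.78 km/s

m₀ = payload + dry + propellant = 558 + 1,052 + 6,030 = 7,640 kg.
m_f = payload + dry = 558 + 1,052 = 1,610 kg.
Δv = v_e · ln(m₀/m_f) = 3070.0 × ln(4.745) = 3070.0 × 1.5572 ≈ 4780.5 m/s.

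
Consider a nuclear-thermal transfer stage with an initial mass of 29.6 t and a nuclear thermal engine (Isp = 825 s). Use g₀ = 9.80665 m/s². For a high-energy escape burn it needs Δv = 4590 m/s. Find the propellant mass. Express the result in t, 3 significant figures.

v_e = Isp · g₀ = 825 × 9.80665 = 8090.5 m/s.
m₀/m_f = exp(Δv / v_e) = exp(4590 / 8090.5) = exp(0.5673) = 1.7636.
m_f = 29.6 / 1.7636 = 16.7839 t, so propellant = m₀ − m_f = 29.6 − 16.7839 = 12.8161 t.

propellant mass ≈ 12.8 t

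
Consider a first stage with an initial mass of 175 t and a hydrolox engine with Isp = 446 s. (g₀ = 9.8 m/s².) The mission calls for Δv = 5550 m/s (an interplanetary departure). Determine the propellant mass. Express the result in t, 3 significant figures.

propellant mass ≈ 126 t

v_e = Isp · g₀ = 446 × 9.8 = 4370.8 m/s.
Rocket equation: m₀/m_f = exp(Δv / v_e) = exp(5550 / 4370.8) = exp(1.2698) = 3.5601.
m_f = 175 / 3.5601 = 49.1559 t, so propellant = m₀ − m_f = 175 − 49.1559 = 125.8441 t.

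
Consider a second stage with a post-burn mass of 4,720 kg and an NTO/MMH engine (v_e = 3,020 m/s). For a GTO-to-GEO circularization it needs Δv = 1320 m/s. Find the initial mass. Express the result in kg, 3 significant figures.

From the ideal rocket equation, m₀/m_f = exp(Δv / v_e) = exp(1320 / 3020.0) = exp(0.4371) = 1.5482.
m₀ = m_f × 1.5482 = 4,720 × 1.5482 = 7,307.5 kg.

initial mass ≈ 7310 kg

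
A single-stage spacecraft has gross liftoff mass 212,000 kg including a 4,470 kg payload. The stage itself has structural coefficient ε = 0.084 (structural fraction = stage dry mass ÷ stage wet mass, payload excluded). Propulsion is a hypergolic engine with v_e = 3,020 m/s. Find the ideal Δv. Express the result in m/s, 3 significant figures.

Δv ≈ 6860 m/s

Stage wet mass = m₀ − payload = 212,000 − 4,470 = 207,530 kg.
Stage dry mass = ε × stage wet mass = 0.084 × 207,530 = 17,432.5 kg.
Burnout mass m_f = stage dry + payload = 17,432.5 + 4,470 = 21,902.5 kg.
By the Tsiolkovsky rocket equation, Δv = v_e · ln(212,000/21,902.5) = 3020.0 × ln(9.679) = 3020.0 × 2.2700 ≈ 6855 m/s.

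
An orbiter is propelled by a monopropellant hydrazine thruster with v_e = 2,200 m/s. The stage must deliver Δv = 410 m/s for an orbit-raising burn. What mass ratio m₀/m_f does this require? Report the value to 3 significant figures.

mass ratio ≈ 1.20

m₀/m_f = exp(Δv / v_e) = exp(410 / 2200.0) = exp(0.1864) = 1.2049.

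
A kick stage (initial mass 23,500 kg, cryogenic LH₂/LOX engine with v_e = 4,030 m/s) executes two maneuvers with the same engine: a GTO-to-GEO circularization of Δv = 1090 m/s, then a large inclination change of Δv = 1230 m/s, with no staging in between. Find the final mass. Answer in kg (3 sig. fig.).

final mass ≈ 13200 kg

After the first burn: m = 23500 × exp(−1090/4030.0) = 23500 × 0.76302 = 17,931 kg.
After the second burn: m = 17,931 × exp(−1230/4030.0) = 17,931 × 0.73697 = 13,214.6 kg.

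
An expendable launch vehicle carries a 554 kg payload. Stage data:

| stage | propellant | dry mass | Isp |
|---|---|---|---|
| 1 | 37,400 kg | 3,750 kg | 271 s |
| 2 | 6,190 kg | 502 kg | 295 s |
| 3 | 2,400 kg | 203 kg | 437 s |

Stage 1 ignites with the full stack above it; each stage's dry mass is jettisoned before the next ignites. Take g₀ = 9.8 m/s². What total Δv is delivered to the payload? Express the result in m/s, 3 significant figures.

Ignition mass of stage 1 = 37,400+3,750 + 6,190+502 + 2,400+203 + 554 = 50,999 kg.
Stage 1: m₀ = 50,999 kg, m_f = 50,999 − 37,400 = 13,599 kg; Δv = 271×9.8×ln(3.75) = 2655.8×1.3218 ≈ 3510 m/s.
Stage 2: m₀ = 9,849 kg, m_f = 9,849 − 6,190 = 3,659 kg; Δv = 295×9.8×ln(2.692) = 2891.0×0.9902 ≈ 2863 m/s.
Stage 3: m₀ = 3,157 kg, m_f = 3,157 − 2,400 = 757 kg; Δv = 437×9.8×ln(4.17) = 4282.6×1.4280 ≈ 6116 m/s.
Total Δv = 3510 + 2863 + 6116 = 12489 m/s.

Δv ≈ 12500 m/s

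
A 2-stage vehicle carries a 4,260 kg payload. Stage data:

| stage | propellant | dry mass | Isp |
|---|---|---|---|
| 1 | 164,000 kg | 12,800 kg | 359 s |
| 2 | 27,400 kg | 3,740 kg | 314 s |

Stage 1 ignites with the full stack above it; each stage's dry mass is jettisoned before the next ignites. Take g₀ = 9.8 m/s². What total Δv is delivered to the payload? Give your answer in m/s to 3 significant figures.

Ignition mass of stage 1 = 164,000+12,800 + 27,400+3,740 + 4,260 = 212,200 kg.
Stage 1: m₀ = 212,200 kg, m_f = 212,200 − 164,000 = 48,200 kg; Δv = 359×9.8×ln(4.402) = 3518.2×1.4822 ≈ 5215 m/s.
Stage 2: m₀ = 35,400 kg, m_f = 35,400 − 27,400 = 8,000 kg; Δv = 314×9.8×ln(4.425) = 3077.2×1.4873 ≈ 4577 m/s.
Total Δv = 5215 + 4577 = 9792 m/s.

Δv ≈ 9790 m/s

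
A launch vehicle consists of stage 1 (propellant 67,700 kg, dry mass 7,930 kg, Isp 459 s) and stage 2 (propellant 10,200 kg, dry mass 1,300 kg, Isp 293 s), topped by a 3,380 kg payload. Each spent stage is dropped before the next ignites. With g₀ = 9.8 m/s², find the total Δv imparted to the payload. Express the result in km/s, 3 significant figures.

Δv ≈ 9.52 km/s

Ignition mass of stage 1 = 67,700+7,930 + 10,200+1,300 + 3,380 = 90,510 kg.
Stage 1: m₀ = 90,510 kg, m_f = 90,510 − 67,700 = 22,810 kg; Δv = 459×9.8×ln(3.968) = 4498.2×1.3783 ≈ 6200 m/s.
Stage 2: m₀ = 14,880 kg, m_f = 14,880 − 10,200 = 4,680 kg; Δv = 293×9.8×ln(3.179) = 2871.4×1.1567 ≈ 3321 m/s.
Total Δv = 6200 + 3321 = 9521 m/s.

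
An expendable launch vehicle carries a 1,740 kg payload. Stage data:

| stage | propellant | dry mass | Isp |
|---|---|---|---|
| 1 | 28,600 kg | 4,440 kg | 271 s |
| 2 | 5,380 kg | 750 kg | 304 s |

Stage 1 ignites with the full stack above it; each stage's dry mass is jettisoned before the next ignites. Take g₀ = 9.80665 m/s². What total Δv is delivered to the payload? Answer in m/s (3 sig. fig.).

Ignition mass of stage 1 = 28,600+4,440 + 5,380+750 + 1,740 = 40,910 kg.
Stage 1: m₀ = 40,910 kg, m_f = 40,910 − 28,600 = 12,310 kg; Δv = 271×9.80665×ln(3.323) = 2657.6×1.2010 ≈ 3192 m/s.
Stage 2: m₀ = 7,870 kg, m_f = 7,870 − 5,380 = 2,490 kg; Δv = 304×9.80665×ln(3.161) = 2981.2×1.1508 ≈ 3431 m/s.
Total Δv = 3192 + 3431 = 6623 m/s.

Δv ≈ 6620 m/s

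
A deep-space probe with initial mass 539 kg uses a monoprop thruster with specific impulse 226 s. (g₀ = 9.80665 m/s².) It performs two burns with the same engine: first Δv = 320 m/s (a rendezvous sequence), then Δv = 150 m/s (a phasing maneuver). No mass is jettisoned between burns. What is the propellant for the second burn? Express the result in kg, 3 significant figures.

v_e = Isp · g₀ = 226 × 9.80665 = 2216.3 m/s.
After the first burn: m = 539 × exp(−320/2216.3) = 539 × 0.86555 = 466.531 kg.
After the second burn: m = 466.531 × exp(−150/2216.3) = 466.531 × 0.93456 = 436.001 kg.
Second-burn propellant = 466.531 − 436.001 = 30.53 kg.

propellant for the second burn ≈ 30.5 kg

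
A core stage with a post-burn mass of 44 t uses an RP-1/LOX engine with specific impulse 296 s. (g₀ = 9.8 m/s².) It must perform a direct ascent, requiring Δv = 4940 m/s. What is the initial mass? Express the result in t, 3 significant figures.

v_e = Isp · g₀ = 296 × 9.8 = 2900.8 m/s.
m₀/m_f = exp(Δv / v_e) = exp(4940 / 2900.8) = exp(1.7030) = 5.4903.
m₀ = m_f × 5.4903 = 44 × 5.4903 = 241.573 t.

initial mass ≈ 242 t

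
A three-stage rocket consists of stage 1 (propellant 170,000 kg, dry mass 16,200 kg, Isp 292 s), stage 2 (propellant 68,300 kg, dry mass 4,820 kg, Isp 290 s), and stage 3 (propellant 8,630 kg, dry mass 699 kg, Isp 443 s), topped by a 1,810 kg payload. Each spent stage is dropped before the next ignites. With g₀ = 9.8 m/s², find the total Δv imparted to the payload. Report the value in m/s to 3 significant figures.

Ignition mass of stage 1 = 170,000+16,200 + 68,300+4,820 + 8,630+699 + 1,810 = 270,459 kg.
Stage 1: m₀ = 270,459 kg, m_f = 270,459 − 170,000 = 100,459 kg; Δv = 292×9.8×ln(2.692) = 2861.6×0.9904 ≈ 2834 m/s.
Stage 2: m₀ = 84,259 kg, m_f = 84,259 − 68,300 = 15,959 kg; Δv = 290×9.8×ln(5.28) = 2842.0×1.6639 ≈ 4729 m/s.
Stage 3: m₀ = 11,139 kg, m_f = 11,139 − 8,630 = 2,509 kg; Δv = 443×9.8×ln(4.44) = 4341.4×1.4906 ≈ 6471 m/s.
Total Δv = 2834 + 4729 + 6471 = 14034 m/s.

Δv ≈ 14000 m/s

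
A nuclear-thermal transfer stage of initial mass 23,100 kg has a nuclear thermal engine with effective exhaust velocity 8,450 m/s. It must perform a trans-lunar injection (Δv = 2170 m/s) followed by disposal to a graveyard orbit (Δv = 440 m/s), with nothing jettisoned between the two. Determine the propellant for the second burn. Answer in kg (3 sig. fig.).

propellant for the second burn ≈ 907 kg

After the first burn: m = 23100 × exp(−2170/8450.0) = 23100 × 0.77352 = 17,868.3 kg.
After the second burn: m = 17,868.3 × exp(−440/8450.0) = 17,868.3 × 0.94926 = 16,961.7 kg.
Second-burn propellant = 17,868.3 − 16,961.7 = 906.6 kg.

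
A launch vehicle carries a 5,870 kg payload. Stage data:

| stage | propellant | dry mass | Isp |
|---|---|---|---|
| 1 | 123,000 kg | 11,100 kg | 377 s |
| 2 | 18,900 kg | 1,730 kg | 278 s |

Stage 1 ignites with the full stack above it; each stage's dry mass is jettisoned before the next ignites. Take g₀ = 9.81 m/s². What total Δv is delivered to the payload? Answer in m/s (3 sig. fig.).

Ignition mass of stage 1 = 123,000+11,100 + 18,900+1,730 + 5,870 = 160,600 kg.
Stage 1: m₀ = 160,600 kg, m_f = 160,600 − 123,000 = 37,600 kg; Δv = 377×9.81×ln(4.271) = 3698.4×1.4519 ≈ 5370 m/s.
Stage 2: m₀ = 26,500 kg, m_f = 26,500 − 18,900 = 7,600 kg; Δv = 278×9.81×ln(3.487) = 2727.2×1.2490 ≈ 3406 m/s.
Total Δv = 5370 + 3406 = 8776 m/s.

Δv ≈ 8780 m/s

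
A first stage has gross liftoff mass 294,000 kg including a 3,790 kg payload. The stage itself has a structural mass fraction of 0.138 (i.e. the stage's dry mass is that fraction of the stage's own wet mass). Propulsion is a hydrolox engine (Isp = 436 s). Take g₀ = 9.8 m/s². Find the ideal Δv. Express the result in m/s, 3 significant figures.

Δv ≈ 8130 m/s

Stage wet mass = m₀ − payload = 294,000 − 3,790 = 290,210 kg.
Stage dry mass = ε × stage wet mass = 0.138 × 290,210 = 40,049 kg.
Burnout mass m_f = stage dry + payload = 40,049 + 3,790 = 43,839 kg.
v_e = Isp · g₀ = 436 × 9.8 = 4272.8 m/s.
Δv = v_e · ln(294,000/43,839) = 4272.8 × ln(6.706) = 4272.8 × 1.9031 ≈ 8131 m/s.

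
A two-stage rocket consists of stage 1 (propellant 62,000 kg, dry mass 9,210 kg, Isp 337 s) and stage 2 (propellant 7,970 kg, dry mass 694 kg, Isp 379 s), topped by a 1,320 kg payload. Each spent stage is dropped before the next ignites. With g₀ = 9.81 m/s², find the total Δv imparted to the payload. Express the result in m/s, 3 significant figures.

Δv ≈ 10700 m/s

Ignition mass of stage 1 = 62,000+9,210 + 7,970+694 + 1,320 = 81,194 kg.
Stage 1: m₀ = 81,194 kg, m_f = 81,194 − 62,000 = 19,194 kg; Δv = 337×9.81×ln(4.23) = 3306.0×1.4422 ≈ 4768 m/s.
Stage 2: m₀ = 9,984 kg, m_f = 9,984 − 7,970 = 2,014 kg; Δv = 379×9.81×ln(4.957) = 3718.0×1.6009 ≈ 5952 m/s.
Total Δv = 4768 + 5952 = 10720 m/s.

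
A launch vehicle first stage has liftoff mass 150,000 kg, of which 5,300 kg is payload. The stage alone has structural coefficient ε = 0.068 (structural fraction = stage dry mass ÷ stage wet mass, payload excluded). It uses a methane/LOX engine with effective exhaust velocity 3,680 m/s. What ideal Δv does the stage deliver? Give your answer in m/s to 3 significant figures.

Stage wet mass = m₀ − payload = 150,000 − 5,300 = 144,700 kg.
Stage dry mass = ε × stage wet mass = 0.068 × 144,700 = 9,839.6 kg.
Burnout mass m_f = stage dry + payload = 9,839.6 + 5,300 = 15,139.6 kg.
Δv = v_e · ln(150,000/15,139.6) = 3680.0 × ln(9.908) = 3680.0 × 2.2933 ≈ 8439 m/s.

Δv ≈ 8440 m/s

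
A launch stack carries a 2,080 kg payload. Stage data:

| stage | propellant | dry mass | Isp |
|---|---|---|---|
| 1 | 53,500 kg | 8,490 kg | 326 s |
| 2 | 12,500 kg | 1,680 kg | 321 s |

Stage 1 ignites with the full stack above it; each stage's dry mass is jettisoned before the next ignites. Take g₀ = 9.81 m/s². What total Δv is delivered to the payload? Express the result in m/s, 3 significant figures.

Δv ≈ 8290 m/s

Ignition mass of stage 1 = 53,500+8,490 + 12,500+1,680 + 2,080 = 78,250 kg.
Stage 1: m₀ = 78,250 kg, m_f = 78,250 − 53,500 = 24,750 kg; Δv = 326×9.81×ln(3.162) = 3198.1×1.1511 ≈ 3681 m/s.
Stage 2: m₀ = 16,260 kg, m_f = 16,260 − 12,500 = 3,760 kg; Δv = 321×9.81×ln(4.324) = 3149.0×1.4643 ≈ 4611 m/s.
Total Δv = 3681 + 4611 = 8292 m/s.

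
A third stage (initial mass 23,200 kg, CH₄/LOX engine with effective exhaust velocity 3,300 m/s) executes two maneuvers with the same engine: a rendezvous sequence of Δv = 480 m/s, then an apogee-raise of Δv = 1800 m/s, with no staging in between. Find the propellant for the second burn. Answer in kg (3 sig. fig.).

propellant for the second burn ≈ 8430 kg

After the first burn: m = 23200 × exp(−480/3300.0) = 23200 × 0.86463 = 20,059.4 kg.
After the second burn: m = 20,059.4 × exp(−1800/3300.0) = 20,059.4 × 0.57958 = 11,626 kg.
Second-burn propellant = 20,059.4 − 11,626 = 8,433.4 kg.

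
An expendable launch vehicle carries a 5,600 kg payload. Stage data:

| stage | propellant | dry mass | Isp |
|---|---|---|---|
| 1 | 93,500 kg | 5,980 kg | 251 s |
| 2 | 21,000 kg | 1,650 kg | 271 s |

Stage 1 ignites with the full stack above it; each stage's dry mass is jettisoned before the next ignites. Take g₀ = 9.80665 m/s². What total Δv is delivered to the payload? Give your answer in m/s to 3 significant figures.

Δv ≈ 6860 m/s

Ignition mass of stage 1 = 93,500+5,980 + 21,000+1,650 + 5,600 = 127,730 kg.
Stage 1: m₀ = 127,730 kg, m_f = 127,730 − 93,500 = 34,230 kg; Δv = 251×9.80665×ln(3.732) = 2461.5×1.3168 ≈ 3241 m/s.
Stage 2: m₀ = 28,250 kg, m_f = 28,250 − 21,000 = 7,250 kg; Δv = 271×9.80665×ln(3.897) = 2657.6×1.3601 ≈ 3615 m/s.
Total Δv = 3241 + 3615 = 6856 m/s.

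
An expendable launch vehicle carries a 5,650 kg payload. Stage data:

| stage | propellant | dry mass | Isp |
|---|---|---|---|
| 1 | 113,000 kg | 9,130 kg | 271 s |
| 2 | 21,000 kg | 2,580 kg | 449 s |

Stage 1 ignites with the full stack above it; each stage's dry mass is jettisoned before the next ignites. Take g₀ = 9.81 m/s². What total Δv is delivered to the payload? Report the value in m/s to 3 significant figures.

Δv ≈ 9230 m/s

Ignition mass of stage 1 = 113,000+9,130 + 21,000+2,580 + 5,650 = 151,360 kg.
Stage 1: m₀ = 151,360 kg, m_f = 151,360 − 113,000 = 38,360 kg; Δv = 271×9.81×ln(3.946) = 2658.5×1.3726 ≈ 3649 m/s.
Stage 2: m₀ = 29,230 kg, m_f = 29,230 − 21,000 = 8,230 kg; Δv = 449×9.81×ln(3.552) = 4404.7×1.2674 ≈ 5583 m/s.
Total Δv = 3649 + 5583 = 9232 m/s.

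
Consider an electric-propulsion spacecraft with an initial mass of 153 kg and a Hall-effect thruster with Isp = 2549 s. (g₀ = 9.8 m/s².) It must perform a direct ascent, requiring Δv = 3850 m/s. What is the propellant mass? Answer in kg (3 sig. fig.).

propellant mass ≈ 21.9 kg

v_e = Isp · g₀ = 2549 × 9.8 = 24980.2 m/s.
By the Tsiolkovsky rocket equation, m₀/m_f = exp(Δv / v_e) = exp(3850 / 24980.2) = exp(0.1541) = 1.1666.
m_f = 153 / 1.1666 = 131.15 kg, so propellant = m₀ − m_f = 153 − 131.15 = 21.85 kg.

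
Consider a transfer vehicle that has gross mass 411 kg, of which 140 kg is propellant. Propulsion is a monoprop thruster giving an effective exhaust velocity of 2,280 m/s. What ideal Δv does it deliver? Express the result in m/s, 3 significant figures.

m_f = m₀ − m_prop = 411 − 140 = 271 kg.
Δv = v_e · ln(m₀/m_f) = 2280.0 × ln(1.517) = 2280.0 × 0.4165 ≈ 949.6 m/s.

Δv ≈ 950 m/s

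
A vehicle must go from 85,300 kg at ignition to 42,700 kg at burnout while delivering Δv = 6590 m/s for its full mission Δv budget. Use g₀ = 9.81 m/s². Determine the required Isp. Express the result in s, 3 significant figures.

Isp ≈ 971 s

ln(m₀/m_f) = ln(85300/42700) = ln(1.998) = 0.6920.
v_e = Δv / ln(m₀/m_f) = 6590 / 0.6920 = 9523.5 m/s.
Isp = v_e / g₀ = 9523.5 / 9.81 = 970.8 s.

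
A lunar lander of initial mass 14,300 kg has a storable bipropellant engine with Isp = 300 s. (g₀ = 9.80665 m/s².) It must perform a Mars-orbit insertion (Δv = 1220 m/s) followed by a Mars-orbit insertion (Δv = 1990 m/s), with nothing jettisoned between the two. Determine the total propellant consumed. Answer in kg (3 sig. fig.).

v_e = Isp · g₀ = 300 × 9.80665 = 2942.0 m/s.
After the first burn: m = 14300 × exp(−1220/2942.0) = 14300 × 0.66055 = 9,445.87 kg.
After the second burn: m = 9,445.87 × exp(−1990/2942.0) = 9,445.87 × 0.50844 = 4,802.66 kg.
Total propellant = m₀ − m_final = 14300 − 4,802.66 = 9,497.34 kg.

total propellant consumed ≈ 9500 kg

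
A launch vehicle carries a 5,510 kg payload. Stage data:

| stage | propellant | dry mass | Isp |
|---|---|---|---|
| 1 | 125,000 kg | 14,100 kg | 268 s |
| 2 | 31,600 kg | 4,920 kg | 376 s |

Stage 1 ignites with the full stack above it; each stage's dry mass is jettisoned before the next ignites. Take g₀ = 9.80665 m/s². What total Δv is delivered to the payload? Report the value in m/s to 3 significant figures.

Ignition mass of stage 1 = 125,000+14,100 + 31,600+4,920 + 5,510 = 181,130 kg.
Stage 1: m₀ = 181,130 kg, m_f = 181,130 − 125,000 = 56,130 kg; Δv = 268×9.80665×ln(3.227) = 2628.2×1.1715 ≈ 3079 m/s.
Stage 2: m₀ = 42,030 kg, m_f = 42,030 − 31,600 = 10,430 kg; Δv = 376×9.80665×ln(4.03) = 3687.3×1.3937 ≈ 5139 m/s.
Total Δv = 3079 + 5139 = 8218 m/s.

Δv ≈ 8220 m/s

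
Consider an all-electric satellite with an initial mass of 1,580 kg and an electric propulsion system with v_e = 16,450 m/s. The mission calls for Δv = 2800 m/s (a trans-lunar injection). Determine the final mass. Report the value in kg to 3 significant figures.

m₀/m_f = exp(Δv / v_e) = exp(2800 / 16450.0) = exp(0.1702) = 1.1856.
m_f = m₀ / 1.1856 = 1,580 / 1.1856 = 1,332.66 kg.

final mass ≈ 1330 kg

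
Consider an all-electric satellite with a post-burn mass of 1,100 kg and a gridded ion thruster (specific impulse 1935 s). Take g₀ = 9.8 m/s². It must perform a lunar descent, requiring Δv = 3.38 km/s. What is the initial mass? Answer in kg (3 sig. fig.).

initial mass ≈ 1310 kg

v_e = Isp · g₀ = 1935 × 9.8 = 18963.0 m/s.
m₀/m_f = exp(Δv / v_e) = exp(3380 / 18963.0) = exp(0.1782) = 1.1951.
m₀ = m_f × 1.1951 = 1,100 × 1.1951 = 1,314.61 kg.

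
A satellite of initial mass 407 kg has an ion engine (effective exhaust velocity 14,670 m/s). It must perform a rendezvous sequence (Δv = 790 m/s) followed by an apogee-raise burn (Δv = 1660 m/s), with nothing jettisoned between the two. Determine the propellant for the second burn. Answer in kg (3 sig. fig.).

After the first burn: m = 407 × exp(−790/14670.0) = 407 × 0.94757 = 385.661 kg.
After the second burn: m = 385.661 × exp(−1660/14670.0) = 385.661 × 0.89301 = 344.399 kg.
Second-burn propellant = 385.661 − 344.399 = 41.262 kg.

propellant for the second burn ≈ 41.3 kg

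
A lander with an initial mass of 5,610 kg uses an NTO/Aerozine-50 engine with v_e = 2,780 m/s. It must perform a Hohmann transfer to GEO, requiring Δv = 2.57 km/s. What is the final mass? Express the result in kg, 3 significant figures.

Rocket equation: m₀/m_f = exp(Δv / v_e) = exp(2570 / 2780.0) = exp(0.9245) = 2.5205.
m_f = m₀ / 2.5205 = 5,610 / 2.5205 = 2,225.75 kg.

final mass ≈ 2230 kg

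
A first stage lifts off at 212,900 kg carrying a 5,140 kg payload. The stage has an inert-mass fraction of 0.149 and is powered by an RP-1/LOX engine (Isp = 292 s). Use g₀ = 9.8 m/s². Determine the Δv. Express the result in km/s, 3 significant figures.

Stage wet mass = m₀ − payload = 212,900 − 5,140 = 207,760 kg.
Stage dry mass = ε × stage wet mass = 0.149 × 207,760 = 30,956.2 kg.
Burnout mass m_f = stage dry + payload = 30,956.2 + 5,140 = 36,096.2 kg.
v_e = Isp · g₀ = 292 × 9.8 = 2861.6 m/s.
Δv = v_e · ln(212,900/36,096.2) = 2861.6 × ln(5.898) = 2861.6 × 1.7746 ≈ 5078 m/s.

Δv ≈ 5.08 km/s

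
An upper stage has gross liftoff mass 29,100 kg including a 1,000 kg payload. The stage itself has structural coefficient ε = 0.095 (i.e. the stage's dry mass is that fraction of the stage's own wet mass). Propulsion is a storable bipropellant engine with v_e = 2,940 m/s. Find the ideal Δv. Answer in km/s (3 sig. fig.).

Δv ≈ 6.09 km/s

Stage wet mass = m₀ − payload = 29,100 − 1,000 = 28,100 kg.
Stage dry mass = ε × stage wet mass = 0.095 × 28,100 = 2,669.5 kg.
Burnout mass m_f = stage dry + payload = 2,669.5 + 1,000 = 3,669.5 kg.
By the Tsiolkovsky rocket equation, Δv = v_e · ln(29,100/3,669.5) = 2940.0 × ln(7.93) = 2940.0 × 2.0707 ≈ 6088 m/s.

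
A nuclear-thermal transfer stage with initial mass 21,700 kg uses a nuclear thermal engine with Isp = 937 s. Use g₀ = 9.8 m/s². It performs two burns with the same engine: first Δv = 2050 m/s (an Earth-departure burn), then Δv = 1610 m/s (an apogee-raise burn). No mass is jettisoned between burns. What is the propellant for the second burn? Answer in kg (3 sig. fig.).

v_e = Isp · g₀ = 937 × 9.8 = 9182.6 m/s.
After the first burn: m = 21700 × exp(−2050/9182.6) = 21700 × 0.79992 = 17,358.3 kg.
After the second burn: m = 17,358.3 × exp(−1610/9182.6) = 17,358.3 × 0.83918 = 14,566.7 kg.
Second-burn propellant = 17,358.3 − 14,566.7 = 2,791.6 kg.

propellant for the second burn ≈ 2790 kg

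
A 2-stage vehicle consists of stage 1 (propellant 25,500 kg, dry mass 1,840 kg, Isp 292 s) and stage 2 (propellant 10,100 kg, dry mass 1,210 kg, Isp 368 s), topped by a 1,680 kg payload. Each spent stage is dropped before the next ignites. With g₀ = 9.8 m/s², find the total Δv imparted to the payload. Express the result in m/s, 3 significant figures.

Δv ≈ 8280 m/s

Ignition mass of stage 1 = 25,500+1,840 + 10,100+1,210 + 1,680 = 40,330 kg.
Stage 1: m₀ = 40,330 kg, m_f = 40,330 − 25,500 = 14,830 kg; Δv = 292×9.8×ln(2.719) = 2861.6×1.0004 ≈ 2863 m/s.
Stage 2: m₀ = 12,990 kg, m_f = 12,990 − 10,100 = 2,890 kg; Δv = 368×9.8×ln(4.495) = 3606.4×1.5029 ≈ 5420 m/s.
Total Δv = 2863 + 5420 = 8283 m/s.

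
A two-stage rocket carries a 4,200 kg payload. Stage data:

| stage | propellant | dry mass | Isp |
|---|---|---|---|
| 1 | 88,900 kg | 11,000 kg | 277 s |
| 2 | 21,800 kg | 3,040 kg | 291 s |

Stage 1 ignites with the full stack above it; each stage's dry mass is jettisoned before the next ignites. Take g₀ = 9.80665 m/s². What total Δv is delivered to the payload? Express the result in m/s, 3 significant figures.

Δv ≈ 7140 m/s

Ignition mass of stage 1 = 88,900+11,000 + 21,800+3,040 + 4,200 = 128,940 kg.
Stage 1: m₀ = 128,940 kg, m_f = 128,940 − 88,900 = 40,040 kg; Δv = 277×9.80665×ln(3.22) = 2716.4×1.1695 ≈ 3177 m/s.
Stage 2: m₀ = 29,040 kg, m_f = 29,040 − 21,800 = 7,240 kg; Δv = 291×9.80665×ln(4.011) = 2853.7×1.3891 ≈ 3964 m/s.
Total Δv = 3177 + 3964 = 7141 m/s.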